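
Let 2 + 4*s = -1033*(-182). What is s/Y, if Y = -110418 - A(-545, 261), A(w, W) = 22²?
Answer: -47001/110902 ≈ -0.42381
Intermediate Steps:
s = 47001 (s = -½ + (-1033*(-182))/4 = -½ + (¼)*188006 = -½ + 94003/2 = 47001)
A(w, W) = 484
Y = -110902 (Y = -110418 - 1*484 = -110418 - 484 = -110902)
s/Y = 47001/(-110902) = 47001*(-1/110902) = -47001/110902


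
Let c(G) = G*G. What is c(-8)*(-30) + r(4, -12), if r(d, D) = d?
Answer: -1916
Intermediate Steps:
c(G) = G**2
c(-8)*(-30) + r(4, -12) = (-8)**2*(-30) + 4 = 64*(-30) + 4 = -1920 + 4 = -1916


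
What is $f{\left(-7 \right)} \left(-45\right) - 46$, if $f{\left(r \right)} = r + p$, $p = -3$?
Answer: $404$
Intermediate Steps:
$f{\left(r \right)} = -3 + r$ ($f{\left(r \right)} = r - 3 = -3 + r$)
$f{\left(-7 \right)} \left(-45\right) - 46 = \left(-3 - 7\right) \left(-45\right) - 46 = \left(-10\right) \left(-45\right) - 46 = 450 - 46 = 404$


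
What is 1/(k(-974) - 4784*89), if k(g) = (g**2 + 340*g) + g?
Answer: 1/190766 ≈ 5.2420e-6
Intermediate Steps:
k(g) = g**2 + 341*g
1/(k(-974) - 4784*89) = 1/(-974*(341 - 974) - 4784*89) = 1/(-974*(-633) - 425776) = 1/(616542 - 425776) = 1/190766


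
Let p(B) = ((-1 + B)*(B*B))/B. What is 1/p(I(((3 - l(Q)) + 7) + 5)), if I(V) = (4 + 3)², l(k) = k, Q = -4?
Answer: 1/2352 ≈ 0.00042517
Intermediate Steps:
I(V) = 49 (I(V) = 7² = 49)
p(B) = B*(-1 + B) (p(B) = ((-1 + B)*B²)/B = (B²*(-1 + B))/B = B*(-1 + B))
1/p(I(((3 - l(Q)) + 7) + 5)) = 1/(49*(-1 + 49)) = 1/(49*48) = 1/2352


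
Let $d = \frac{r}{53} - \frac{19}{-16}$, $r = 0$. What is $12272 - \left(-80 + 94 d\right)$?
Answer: $\frac{97923}{8} \approx 12240.0$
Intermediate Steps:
$d = \frac{19}{16}$ ($d = \frac{0}{53} - \frac{19}{-16} = 0 \cdot \frac{1}{53} - - \frac{19}{16} = 0 + \frac{19}{16} = \frac{19}{16} \approx 1.1875$)
$12272 - \left(-80 + 94 d\right) = 12272 + \left(80 - \frac{893}{8}\right) = 12272 - \frac{253}{8} = \frac{97923}{8}$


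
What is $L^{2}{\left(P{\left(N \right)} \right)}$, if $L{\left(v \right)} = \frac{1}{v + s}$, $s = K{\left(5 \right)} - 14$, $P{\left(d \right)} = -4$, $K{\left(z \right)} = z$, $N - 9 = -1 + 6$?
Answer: $\frac{1}{169} \approx 0.0059172$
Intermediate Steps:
$N = 14$ ($N = 9 + \left(-1 + 6\right) = 9 + 5 = 14$)
$s = -9$ ($s = 5 - 14 = -9$)
$L{\left(v \right)} = \frac{1}{-9 + v}$ ($L{\left(v \right)} = \frac{1}{v - 9} = \frac{1}{-9 + v}$)
$L^{2}{\left(P{\left(N \right)} \right)} = \left(\frac{1}{-9 - 4}\right)^{2} = \left(\frac{1}{-13}\right)^{2} = \left(- \frac{1}{13}\right)^{2} = \frac{1}{169}$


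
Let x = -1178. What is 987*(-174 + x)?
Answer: -1334424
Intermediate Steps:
987*(-174 + x) = 987*(-174 - 1178) = 987*(-1352) = -1334424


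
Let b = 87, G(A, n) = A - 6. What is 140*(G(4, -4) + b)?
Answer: 11900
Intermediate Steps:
G(A, n) = -6 + A
140*(G(4, -4) + b) = 140*((-6 + 4) + 87) = 140*(-2 + 87) = 140*85 = 11900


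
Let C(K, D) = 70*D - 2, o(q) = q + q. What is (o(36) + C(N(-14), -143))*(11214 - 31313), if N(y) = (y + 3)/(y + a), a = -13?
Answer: 199784060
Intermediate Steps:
o(q) = 2*q
N(y) = (3 + y)/(-13 + y) (N(y) = (y + 3)/(y - 13) = (3 + y)/(-13 + y))
C(K, D) = -2 + 70*D
(o(36) + C(N(-14), -143))*(11214 - 31313) = (2*36 + (-2 + 70*(-143)))*(11214 - 31313) = (72 + (-2 - 10010))*(-20099) = (72 - 10012)*(-20099) = -9940*(-20099) = 199784060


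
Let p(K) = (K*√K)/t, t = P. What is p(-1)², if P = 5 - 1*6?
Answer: -1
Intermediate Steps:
P = -1 (P = 5 - 6 = -1)
t = -1
p(K) = -K^(3/2) (p(K) = (K*√K)/(-1) = K^(3/2)*(-1) = -K^(3/2))
p(-1)² = (-(-1)^(3/2))² = (-(-1)*I)² = I² = -1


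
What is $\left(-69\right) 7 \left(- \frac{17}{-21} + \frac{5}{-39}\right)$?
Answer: $- \frac{4278}{13} \approx -329.08$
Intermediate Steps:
$\left(-69\right) 7 \left(- \frac{17}{-21} + \frac{5}{-39}\right) = - 483 \left(\left(-17\right) \left(- \frac{1}{21}\right) + 5 \left(- \frac{1}{39}\right)\right) = - 483 \left(\frac{17}{21} - \frac{5}{39}\right) = \left(-483\right) \frac{62}{91} = - \frac{4278}{13}$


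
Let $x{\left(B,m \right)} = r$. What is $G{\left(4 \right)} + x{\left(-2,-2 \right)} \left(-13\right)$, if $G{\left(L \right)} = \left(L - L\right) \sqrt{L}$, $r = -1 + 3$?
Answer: $-26$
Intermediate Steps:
$r = 2$
$G{\left(L \right)} = 0$ ($G{\left(L \right)} = 0 \sqrt{L} = 0$)
$x{\left(B,m \right)} = 2$
$G{\left(4 \right)} + x{\left(-2,-2 \right)} \left(-13\right) = 0 + 2 \left(-13\right) = 0 - 26 = -26$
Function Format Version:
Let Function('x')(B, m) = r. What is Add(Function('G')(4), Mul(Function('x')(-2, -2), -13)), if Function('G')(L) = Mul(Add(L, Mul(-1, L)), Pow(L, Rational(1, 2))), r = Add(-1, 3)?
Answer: -26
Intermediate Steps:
r = 2
Function('G')(L) = 0 (Function('G')(L) = Mul(0, Pow(L, Rational(1, 2))) = 0)
Function('x')(B, m) = 2
Add(Function('G')(4), Mul(Function('x')(-2, -2), -13)) = Add(0, Mul(2, -13)) = Add(0, -26) = -26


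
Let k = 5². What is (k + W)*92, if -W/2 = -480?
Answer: 90620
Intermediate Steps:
W = 960 (W = -2*(-480) = 960)
k = 25
(k + W)*92 = (25 + 960)*92 = 985*92 = 90620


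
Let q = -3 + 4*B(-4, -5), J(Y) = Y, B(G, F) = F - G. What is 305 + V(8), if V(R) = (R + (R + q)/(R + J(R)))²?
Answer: 94721/256 ≈ 370.00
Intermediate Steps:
q = -7 (q = -3 + 4*(-5 - 1*(-4)) = -3 + 4*(-5 + 4) = -3 + 4*(-1) = -3 - 4 = -7)
V(R) = (R + (-7 + R)/(2*R))² (V(R) = (R + (R - 7)/(R + R))² = (R + (-7 + R)/((2*R)))² = (R + (-7 + R)*(1/(2*R)))² = (R + (-7 + R)/(2*R))²)
305 + V(8) = 305 + (¼)*(-7 + 8 + 2*8²)²/8² = 305 + (¼)*(1/64)*(-7 + 8 + 2*64)² = 305 + (¼)*(1/64)*(-7 + 8 + 128)² = 305 + (¼)*(1/64)*129² = 305 + (¼)*(1/64)*16641 = 305 + 16641/256 = 94721/256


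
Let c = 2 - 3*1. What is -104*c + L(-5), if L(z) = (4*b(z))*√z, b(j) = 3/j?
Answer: 104 - 12*I*√5/5 ≈ 104.0 - 5.3666*I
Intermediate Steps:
c = -1 (c = 2 - 3 = -1)
L(z) = 12/√z (L(z) = (4*(3/z))*√z = (12/z)*√z = 12/√z)
-104*c + L(-5) = -104*(-1) + 12/√(-5) = 104 + 12*(-I*√5/5) = 104 - 12*I*√5/5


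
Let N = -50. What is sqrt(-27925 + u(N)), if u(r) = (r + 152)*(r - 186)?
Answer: I*sqrt(51997) ≈ 228.03*I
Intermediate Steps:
u(r) = (-186 + r)*(152 + r) (u(r) = (152 + r)*(-186 + r) = (-186 + r)*(152 + r))
sqrt(-27925 + u(N)) = sqrt(-27925 + (-28272 + (-50)**2 - 34*(-50))) = sqrt(-27925 + (-28272 + 2500 + 1700)) = sqrt(-27925 - 24072) = sqrt(-51997) = I*sqrt(51997)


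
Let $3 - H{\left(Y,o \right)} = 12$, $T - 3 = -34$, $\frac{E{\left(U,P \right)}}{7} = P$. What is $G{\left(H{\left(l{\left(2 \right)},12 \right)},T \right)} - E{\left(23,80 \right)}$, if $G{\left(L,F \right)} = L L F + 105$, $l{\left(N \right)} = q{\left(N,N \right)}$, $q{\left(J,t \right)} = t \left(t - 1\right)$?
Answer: $-2966$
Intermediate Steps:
$E{\left(U,P \right)} = 7 P$
$T = -31$ ($T = 3 - 34 = -31$)
$q{\left(J,t \right)} = t \left(-1 + t\right)$
$l{\left(N \right)} = N \left(-1 + N\right)$
$H{\left(Y,o \right)} = -9$ ($H{\left(Y,o \right)} = 3 - 12 = -9$)
$G{\left(L,F \right)} = 105 + F L^{2}$ ($G{\left(L,F \right)} = L^{2} F + 105 = F L^{2} + 105 = 105 + F L^{2}$)
$G{\left(H{\left(l{\left(2 \right)},12 \right)},T \right)} - E{\left(23,80 \right)} = \left(105 - 31 \left(-9\right)^{2}\right) - 7 \cdot 80 = \left(105 - 2511\right) - 560 = -2406 - 560 = -2966$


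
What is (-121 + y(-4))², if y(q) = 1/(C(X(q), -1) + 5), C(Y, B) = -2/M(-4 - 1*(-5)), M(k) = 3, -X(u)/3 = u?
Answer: 2464900/169 ≈ 14585.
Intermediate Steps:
X(u) = -3*u
C(Y, B) = -⅔ (C(Y, B) = -2/3 = -2*⅓ = -⅔)
y(q) = 3/13 (y(q) = 1/(-⅔ + 5) = 1/(13/3) = 3/13)
(-121 + y(-4))² = (-121 + 3/13)² = (-1570/13)² = 2464900/169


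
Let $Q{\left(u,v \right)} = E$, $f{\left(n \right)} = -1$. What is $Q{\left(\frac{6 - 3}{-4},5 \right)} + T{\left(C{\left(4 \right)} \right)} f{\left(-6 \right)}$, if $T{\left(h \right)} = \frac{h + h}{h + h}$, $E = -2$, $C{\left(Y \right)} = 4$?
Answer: $-3$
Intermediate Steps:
$T{\left(h \right)} = 1$ ($T{\left(h \right)} = \frac{2 h}{2 h} = 2 h \frac{1}{2 h} = 1$)
$Q{\left(u,v \right)} = -2$
$Q{\left(\frac{6 - 3}{-4},5 \right)} + T{\left(C{\left(4 \right)} \right)} f{\left(-6 \right)} = -2 + 1 \left(-1\right) = -2 - 1 = -3$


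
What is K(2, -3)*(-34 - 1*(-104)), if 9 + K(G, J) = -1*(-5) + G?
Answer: -140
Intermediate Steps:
K(G, J) = -4 + G (K(G, J) = -9 + (-1*(-5) + G) = -9 + (5 + G) = -4 + G)
K(2, -3)*(-34 - 1*(-104)) = (-4 + 2)*(-34 - 1*(-104)) = -2*(-34 + 104) = -2*70 = -140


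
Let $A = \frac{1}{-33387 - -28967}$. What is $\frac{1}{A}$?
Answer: $-4420$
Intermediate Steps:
$A = - \frac{1}{4420}$ ($A = \frac{1}{-33387 + 28967} = \frac{1}{-4420} = - \frac{1}{4420} \approx -0.00022624$)
$\frac{1}{A} = \frac{1}{- \frac{1}{4420}} = -4420$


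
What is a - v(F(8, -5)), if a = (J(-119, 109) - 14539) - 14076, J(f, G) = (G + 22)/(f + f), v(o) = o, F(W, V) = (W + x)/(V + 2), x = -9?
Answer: -20431741/714 ≈ -28616.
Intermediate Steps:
F(W, V) = (-9 + W)/(2 + V) (F(W, V) = (W - 9)/(V + 2) = (-9 + W)/(2 + V))
J(f, G) = (22 + G)/(2*f) (J(f, G) = (22 + G)/((2*f)) = (22 + G)*(1/(2*f)) = (22 + G)/(2*f))
a = -6810501/238 (a = ((½)*(22 + 109)/(-119) - 14539) - 14076 = ((½)*(-1/119)*131 - 14539) - 14076 = (-131/238 - 14539) - 14076 = -3460413/238 - 14076 = -6810501/238 ≈ -28616.)
a - v(F(8, -5)) = -6810501/238 - (-9 + 8)/(2 - 5) = -6810501/238 - (-1)/(-3) = -6810501/238 - (-1)*(-1)/3 = -6810501/238 - 1*⅓ = -6810501/238 - ⅓ = -20431741/714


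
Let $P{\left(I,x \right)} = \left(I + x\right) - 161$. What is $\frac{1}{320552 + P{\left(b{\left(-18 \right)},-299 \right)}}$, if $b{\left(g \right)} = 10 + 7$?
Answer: $\frac{1}{320109} \approx 3.1239 \cdot 10^{-6}$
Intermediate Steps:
$b{\left(g \right)} = 17$
$P{\left(I,x \right)} = -161 + I + x$
$\frac{1}{320552 + P{\left(b{\left(-18 \right)},-299 \right)}} = \frac{1}{320552 - 443} = \frac{1}{320109}$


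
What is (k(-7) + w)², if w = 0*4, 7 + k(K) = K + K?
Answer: 441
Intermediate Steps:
k(K) = -7 + 2*K (k(K) = -7 + (K + K) = -7 + 2*K)
w = 0
(k(-7) + w)² = ((-7 + 2*(-7)) + 0)² = ((-7 - 14) + 0)² = (-21 + 0)² = (-21)² = 441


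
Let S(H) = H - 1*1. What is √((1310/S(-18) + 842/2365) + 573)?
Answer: √1018478870805/44935 ≈ 22.459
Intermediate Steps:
S(H) = -1 + H (S(H) = H - 1 = -1 + H)
√((1310/S(-18) + 842/2365) + 573) = √((1310/(-1 - 18) + 842/2365) + 573) = √((1310/(-19) + 842*(1/2365)) + 573) = √((1310*(-1/19) + 842/2365) + 573) = √((-1310/19 + 842/2365) + 573) = √(-3082152/44935 + 573) = √(22665603/44935) = √1018478870805/44935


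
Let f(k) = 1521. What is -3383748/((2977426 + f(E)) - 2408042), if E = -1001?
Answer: -3383748/570905 ≈ -5.9270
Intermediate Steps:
-3383748/((2977426 + f(E)) - 2408042) = -3383748/((2977426 + 1521) - 2408042) = -3383748/(2978947 - 2408042) = -3383748/570905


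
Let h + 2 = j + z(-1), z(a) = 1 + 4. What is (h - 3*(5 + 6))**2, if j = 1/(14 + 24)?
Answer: 1297321/1444 ≈ 898.42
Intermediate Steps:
z(a) = 5
j = 1/38 ≈ 0.026316
h = 115/38 (h = -2 + (1/38 + 5) = -2 + 191/38 = 115/38 ≈ 3.0263)
(h - 3*(5 + 6))**2 = (115/38 - 3*(5 + 6))**2 = (115/38 - 3*11)**2 = (115/38 - 33)**2 = (-1139/38)**2 = 1297321/1444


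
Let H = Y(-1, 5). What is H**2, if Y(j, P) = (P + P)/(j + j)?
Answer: 25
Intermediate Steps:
Y(j, P) = P/j (Y(j, P) = (2*P)/((2*j)) = (2*P)*(1/(2*j)) = P/j)
H = -5 (H = 5/(-1) = 5*(-1) = -5)
H**2 = (-5)**2 = 25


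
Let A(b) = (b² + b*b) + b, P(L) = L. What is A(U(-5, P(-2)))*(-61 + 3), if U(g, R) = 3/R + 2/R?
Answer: -580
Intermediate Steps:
U(g, R) = 5/R
A(b) = b + 2*b² (A(b) = (b² + b²) + b = 2*b² + b = b + 2*b²)
A(U(-5, P(-2)))*(-61 + 3) = ((5/(-2))*(1 + 2*(5/(-2))))*(-61 + 3) = ((5*(-½))*(1 + 2*(5*(-½))))*(-58) = -5*(1 + 2*(-5/2))/2*(-58) = -5*(1 - 5)/2*(-58) = -5/2*(-4)*(-58) = 10*(-58) = -580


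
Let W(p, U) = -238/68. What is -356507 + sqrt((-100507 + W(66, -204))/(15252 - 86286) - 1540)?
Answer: -356507 + I*sqrt(862604137487)/23678 ≈ -3.5651e+5 + 39.225*I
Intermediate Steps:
W(p, U) = -7/2 (W(p, U) = -238*1/68 = -7/2)
-356507 + sqrt((-100507 + W(66, -204))/(15252 - 86286) - 1540) = -356507 + sqrt((-100507 - 7/2)/(15252 - 86286) - 1540) = -356507 + sqrt(-201021/2/(-71034) - 1540) = -356507 + sqrt(-201021/2*(-1/71034) - 1540) = -356507 + sqrt(67007/47356 - 1540) = -356507 + sqrt(-72861233/47356) = -356507 + I*sqrt(862604137487)/23678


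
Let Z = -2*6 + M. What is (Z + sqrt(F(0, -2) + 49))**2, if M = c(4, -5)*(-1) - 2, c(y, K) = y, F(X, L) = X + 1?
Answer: 374 - 180*sqrt(2) ≈ 119.44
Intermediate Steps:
F(X, L) = 1 + X
M = -6 (M = 4*(-1) - 2 = -4 - 2 = -6)
Z = -18 (Z = -2*6 - 6 = -12 - 6 = -18)
(Z + sqrt(F(0, -2) + 49))**2 = (-18 + sqrt((1 + 0) + 49))**2 = (-18 + sqrt(1 + 49))**2 = (-18 + sqrt(50))**2 = (-18 + 5*sqrt(2))**2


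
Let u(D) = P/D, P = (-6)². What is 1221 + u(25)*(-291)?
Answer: 20049/25 ≈ 801.96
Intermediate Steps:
P = 36
u(D) = 36/D
1221 + u(25)*(-291) = 1221 + (36/25)*(-291) = 1221 - 10476/25 = 20049/25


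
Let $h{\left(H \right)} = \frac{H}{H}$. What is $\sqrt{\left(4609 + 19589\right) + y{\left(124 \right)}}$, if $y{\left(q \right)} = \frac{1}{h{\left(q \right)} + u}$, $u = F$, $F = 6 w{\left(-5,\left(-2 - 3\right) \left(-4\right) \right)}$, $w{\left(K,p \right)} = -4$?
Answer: $\frac{\sqrt{12800719}}{23} \approx 155.56$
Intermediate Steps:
$h{\left(H \right)} = 1$
$F = -24$ ($F = 6 \left(-4\right) = -24$)
$u = -24$
$y{\left(q \right)} = - \frac{1}{23}$ ($y{\left(q \right)} = \frac{1}{1 - 24} = \frac{1}{-23} = - \frac{1}{23}$)
$\sqrt{\left(4609 + 19589\right) + y{\left(124 \right)}} = \sqrt{\left(4609 + 19589\right) - \frac{1}{23}} = \sqrt{24198 - \frac{1}{23}} = \sqrt{\frac{556553}{23}} = \frac{\sqrt{12800719}}{23}$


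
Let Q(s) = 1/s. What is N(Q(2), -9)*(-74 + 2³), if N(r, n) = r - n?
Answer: -627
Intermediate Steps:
N(Q(2), -9)*(-74 + 2³) = (1/2 - 1*(-9))*(-74 + 2³) = (½ + 9)*(-74 + 8) = (19/2)*(-66) = -627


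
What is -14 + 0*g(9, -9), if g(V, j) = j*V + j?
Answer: -14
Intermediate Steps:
g(V, j) = j + V*j (g(V, j) = V*j + j = j + V*j)
-14 + 0*g(9, -9) = -14 + 0*(-9*(1 + 9)) = -14 + 0*(-9*10) = -14 + 0*(-90) = -14 + 0 = -14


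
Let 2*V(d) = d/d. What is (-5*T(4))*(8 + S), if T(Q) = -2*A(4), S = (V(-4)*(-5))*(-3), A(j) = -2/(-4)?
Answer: 155/2 ≈ 77.500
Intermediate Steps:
A(j) = ½ (A(j) = -2*(-¼) = ½)
V(d) = ½ (V(d) = (d/d)/2 = (½)*1 = ½)
S = 15/2 (S = ((½)*(-5))*(-3) = -5/2*(-3) = 15/2 ≈ 7.5000)
T(Q) = -1 (T(Q) = -2*½ = -1)
(-5*T(4))*(8 + S) = (-5*(-1))*(8 + 15/2) = 5*(31/2) = 155/2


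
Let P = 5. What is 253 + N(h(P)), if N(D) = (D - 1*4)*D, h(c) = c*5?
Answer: 778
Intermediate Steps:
h(c) = 5*c
N(D) = D*(-4 + D) (N(D) = (D - 4)*D = (-4 + D)*D = D*(-4 + D))
253 + N(h(P)) = 253 + (5*5)*(-4 + 5*5) = 253 + 25*(-4 + 25) = 253 + 25*21 = 253 + 525 = 778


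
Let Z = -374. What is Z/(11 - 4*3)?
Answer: 374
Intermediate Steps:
Z/(11 - 4*3) = -374/(11 - 4*3) = -374/(11 - 12) = -374/(-1) = -374*(-1) = 374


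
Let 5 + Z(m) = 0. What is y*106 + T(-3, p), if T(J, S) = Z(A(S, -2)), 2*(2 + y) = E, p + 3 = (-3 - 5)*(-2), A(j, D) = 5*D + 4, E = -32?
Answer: -1913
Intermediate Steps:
A(j, D) = 4 + 5*D
p = 13 (p = -3 + (-3 - 5)*(-2) = -3 - 8*(-2) = -3 + 16 = 13)
Z(m) = -5 (Z(m) = -5 + 0 = -5)
y = -18 (y = -2 + (½)*(-32) = -2 - 16 = -18)
T(J, S) = -5
y*106 + T(-3, p) = -18*106 - 5 = -1908 - 5 = -1913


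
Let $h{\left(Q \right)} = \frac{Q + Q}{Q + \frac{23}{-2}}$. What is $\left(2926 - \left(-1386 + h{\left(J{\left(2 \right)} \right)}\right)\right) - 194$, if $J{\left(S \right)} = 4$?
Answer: $\frac{61786}{15} \approx 4119.1$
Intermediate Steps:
$h{\left(Q \right)} = \frac{2 Q}{- \frac{23}{2} + Q}$ ($h{\left(Q \right)} = \frac{2 Q}{Q + 23 \left(- \frac{1}{2}\right)} = \frac{2 Q}{Q - \frac{23}{2}} = \frac{2 Q}{- \frac{23}{2} + Q}$)
$\left(2926 - \left(-1386 + h{\left(J{\left(2 \right)} \right)}\right)\right) - 194 = \left(2926 + \left(1386 - 4 \cdot 4 \frac{1}{-23 + 2 \cdot 4}\right)\right) - 194 = \left(2926 + \left(1386 - 4 \cdot 4 \frac{1}{-23 + 8}\right)\right) - 194 = \left(2926 + \left(1386 - 4 \cdot 4 \frac{1}{-15}\right)\right) - 194 = \left(2926 + \left(1386 - 4 \cdot 4 \left(- \frac{1}{15}\right)\right)\right) - 194 = \left(2926 + \left(1386 - - \frac{16}{15}\right)\right) - 194 = \left(2926 + \left(1386 + \frac{16}{15}\right)\right) - 194 = \left(2926 + \frac{20806}{15}\right) - 194 = \frac{64696}{15} - 194 = \frac{61786}{15}$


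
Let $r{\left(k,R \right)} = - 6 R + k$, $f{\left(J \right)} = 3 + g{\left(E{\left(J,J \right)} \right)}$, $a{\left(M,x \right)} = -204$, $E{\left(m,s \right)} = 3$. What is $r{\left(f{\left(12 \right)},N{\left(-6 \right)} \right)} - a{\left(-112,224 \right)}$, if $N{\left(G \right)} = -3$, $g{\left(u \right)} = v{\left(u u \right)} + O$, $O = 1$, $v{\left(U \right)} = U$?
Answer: $235$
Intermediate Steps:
$g{\left(u \right)} = 1 + u^{2}$ ($g{\left(u \right)} = u u + 1 = u^{2} + 1 = 1 + u^{2}$)
$f{\left(J \right)} = 13$ ($f{\left(J \right)} = 3 + \left(1 + 3^{2}\right) = 3 + \left(1 + 9\right) = 3 + 10 = 13$)
$r{\left(k,R \right)} = k - 6 R$
$r{\left(f{\left(12 \right)},N{\left(-6 \right)} \right)} - a{\left(-112,224 \right)} = \left(13 - -18\right) - -204 = \left(13 + 18\right) + 204 = 31 + 204 = 235$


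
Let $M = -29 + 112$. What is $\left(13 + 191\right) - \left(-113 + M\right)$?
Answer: $234$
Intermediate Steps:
$M = 83$
$\left(13 + 191\right) - \left(-113 + M\right) = \left(13 + 191\right) - \left(-113 + 83\right) = 204 - -30 = 204 + 30 = 234$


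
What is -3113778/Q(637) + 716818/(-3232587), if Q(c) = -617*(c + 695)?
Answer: 526469206183/147593457246 ≈ 3.5670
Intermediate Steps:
Q(c) = -428815 - 617*c (Q(c) = -617*(695 + c) = -428815 - 617*c)
-3113778/Q(637) + 716818/(-3232587) = -3113778/(-428815 - 617*637) + 716818/(-3232587) = -3113778/(-428815 - 393029) + 716818*(-1/3232587) = -3113778/(-821844) - 716818/3232587 = -3113778*(-1/821844) - 716818/3232587 = 518963/136974 - 716818/3232587 = 526469206183/147593457246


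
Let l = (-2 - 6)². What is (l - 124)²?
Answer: 3600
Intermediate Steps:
l = 64 (l = (-8)² = 64)
(l - 124)² = (64 - 124)² = (-60)² = 3600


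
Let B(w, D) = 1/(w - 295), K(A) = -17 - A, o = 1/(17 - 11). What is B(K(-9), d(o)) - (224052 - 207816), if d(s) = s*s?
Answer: -4919509/303 ≈ -16236.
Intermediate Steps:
o = ⅙ (o = 1/6 = ⅙ ≈ 0.16667)
d(s) = s²
B(w, D) = 1/(-295 + w)
B(K(-9), d(o)) - (224052 - 207816) = 1/(-295 + (-17 - 1*(-9))) - (224052 - 207816) = 1/(-295 + (-17 + 9)) - 1*16236 = 1/(-295 - 8) - 16236 = 1/(-303) - 16236 = -1/303 - 16236 = -4919509/303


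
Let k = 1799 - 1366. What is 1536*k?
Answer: 665088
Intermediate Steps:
k = 433
1536*k = 1536*433 = 665088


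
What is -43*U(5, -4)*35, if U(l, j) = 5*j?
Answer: 30100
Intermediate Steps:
-43*U(5, -4)*35 = -215*(-4)*35 = -43*(-20)*35 = 860*35 = 30100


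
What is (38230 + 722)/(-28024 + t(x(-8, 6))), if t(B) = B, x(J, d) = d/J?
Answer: -155808/112099 ≈ -1.3899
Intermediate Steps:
(38230 + 722)/(-28024 + t(x(-8, 6))) = (38230 + 722)/(-28024 + 6/(-8)) = 38952/(-28024 + 6*(-⅛)) = 38952/(-28024 - ¾) = 38952/(-112099/4) = 38952*(-4/112099) = -155808/112099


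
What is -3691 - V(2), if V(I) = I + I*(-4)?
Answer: -3685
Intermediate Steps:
V(I) = -3*I (V(I) = I - 4*I = -3*I)
-3691 - V(2) = -3691 - (-3)*2 = -3691 - 1*(-6) = -3691 + 6 = -3685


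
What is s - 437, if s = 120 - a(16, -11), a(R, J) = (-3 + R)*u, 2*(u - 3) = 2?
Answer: -369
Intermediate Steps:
u = 4 (u = 3 + (½)*2 = 3 + 1 = 4)
a(R, J) = -12 + 4*R (a(R, J) = (-3 + R)*4 = -12 + 4*R)
s = 68 (s = 120 - (-12 + 4*16) = 120 - (-12 + 64) = 120 - 1*52 = 120 - 52 = 68)
s - 437 = 68 - 437 = -369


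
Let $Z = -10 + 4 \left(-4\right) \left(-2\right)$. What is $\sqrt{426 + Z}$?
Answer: $8 \sqrt{7} \approx 21.166$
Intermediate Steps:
$Z = 22$ ($Z = -10 - -32 = -10 + 32 = 22$)
$\sqrt{426 + Z} = \sqrt{426 + 22} = \sqrt{448} = 8 \sqrt{7}$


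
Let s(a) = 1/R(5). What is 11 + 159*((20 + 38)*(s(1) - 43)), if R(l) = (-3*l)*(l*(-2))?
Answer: -9911838/25 ≈ -3.9647e+5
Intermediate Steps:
R(l) = 6*l² (R(l) = (-3*l)*(-2*l) = 6*l²)
s(a) = 1/150 (s(a) = 1/(6*5²) = 1/(6*25) = 1/150)
11 + 159*((20 + 38)*(s(1) - 43)) = 11 + 159*((20 + 38)*(1/150 - 43)) = 11 + 159*(58*(-6449/150)) = 11 + 159*(-187021/75) = 11 - 9912113/25 = -9911838/25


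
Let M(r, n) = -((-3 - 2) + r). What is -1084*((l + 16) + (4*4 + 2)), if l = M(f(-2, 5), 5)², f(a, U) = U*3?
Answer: -145256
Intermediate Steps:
f(a, U) = 3*U
M(r, n) = 5 - r (M(r, n) = -(-5 + r) = 5 - r)
l = 100 (l = (5 - 3*5)² = (5 - 1*15)² = (5 - 15)² = (-10)² = 100)
-1084*((l + 16) + (4*4 + 2)) = -1084*((100 + 16) + (4*4 + 2)) = -1084*(116 + (16 + 2)) = -1084*(116 + 18) = -1084*134 = -145256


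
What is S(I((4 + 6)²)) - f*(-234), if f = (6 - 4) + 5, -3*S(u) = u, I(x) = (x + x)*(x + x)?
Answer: -35086/3 ≈ -11695.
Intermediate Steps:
I(x) = 4*x² (I(x) = (2*x)*(2*x) = 4*x²)
S(u) = -u/3
f = 7 (f = 2 + 5 = 7)
S(I((4 + 6)²)) - f*(-234) = -4*((4 + 6)²)²/3 - 7*(-234) = -4*(10²)²/3 - 1*(-1638) = -4*100²/3 + 1638 = -4*10000/3 + 1638 = -⅓*40000 + 1638 = -40000/3 + 1638 = -35086/3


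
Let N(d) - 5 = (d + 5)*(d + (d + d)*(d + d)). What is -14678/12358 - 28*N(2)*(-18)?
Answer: 407954957/6179 ≈ 66023.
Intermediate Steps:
N(d) = 5 + (5 + d)*(d + 4*d²) (N(d) = 5 + (d + 5)*(d + (d + d)*(d + d)) = 5 + (5 + d)*(d + (2*d)*(2*d)) = 5 + (5 + d)*(d + 4*d²))
-14678/12358 - 28*N(2)*(-18) = -14678/12358 - 28*(5 + 4*2³ + 5*2 + 21*2²)*(-18) = -14678*1/12358 - 28*(5 + 4*8 + 10 + 21*4)*(-18) = -7339/6179 - 28*(5 + 32 + 10 + 84)*(-18) = -7339/6179 - 28*131*(-18) = -7339/6179 - 3668*(-18) = -7339/6179 + 66024 = 407954957/6179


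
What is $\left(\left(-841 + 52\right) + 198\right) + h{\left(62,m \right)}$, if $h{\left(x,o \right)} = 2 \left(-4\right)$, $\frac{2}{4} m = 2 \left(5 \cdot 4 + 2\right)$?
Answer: $-599$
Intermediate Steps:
$m = 88$ ($m = 2 \cdot 2 \left(5 \cdot 4 + 2\right) = 2 \cdot 2 \left(20 + 2\right) = 2 \cdot 2 \cdot 22 = 2 \cdot 44 = 88$)
$h{\left(x,o \right)} = -8$
$\left(\left(-841 + 52\right) + 198\right) + h{\left(62,m \right)} = \left(\left(-841 + 52\right) + 198\right) - 8 = \left(-789 + 198\right) - 8 = -591 - 8 = -599$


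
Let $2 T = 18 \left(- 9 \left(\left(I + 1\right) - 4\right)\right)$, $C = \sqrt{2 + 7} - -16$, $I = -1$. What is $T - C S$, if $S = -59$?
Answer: $1445$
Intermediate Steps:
$C = 19$ ($C = \sqrt{9} + 16 = 3 + 16 = 19$)
$T = 324$ ($T = \frac{18 \left(- 9 \left(\left(-1 + 1\right) - 4\right)\right)}{2} = \frac{18 \left(- 9 \left(0 - 4\right)\right)}{2} = \frac{18 \left(\left(-9\right) \left(-4\right)\right)}{2} = \frac{18 \cdot 36}{2} = \frac{1}{2} \cdot 648 = 324$)
$T - C S = 324 - 19 \left(-59\right) = 324 - -1121 = 324 + 1121 = 1445$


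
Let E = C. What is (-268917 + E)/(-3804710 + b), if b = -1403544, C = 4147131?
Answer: -1939107/2604127 ≈ -0.74463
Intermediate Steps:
E = 4147131
(-268917 + E)/(-3804710 + b) = (-268917 + 4147131)/(-3804710 - 1403544) = 3878214/(-5208254) = 3878214*(-1/5208254) = -1939107/2604127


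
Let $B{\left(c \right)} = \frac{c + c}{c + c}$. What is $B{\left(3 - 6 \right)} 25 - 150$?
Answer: $-125$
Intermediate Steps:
$B{\left(c \right)} = 1$ ($B{\left(c \right)} = \frac{2 c}{2 c} = 2 c \frac{1}{2 c} = 1$)
$B{\left(3 - 6 \right)} 25 - 150 = 1 \cdot 25 - 150 = 25 - 150 = -125$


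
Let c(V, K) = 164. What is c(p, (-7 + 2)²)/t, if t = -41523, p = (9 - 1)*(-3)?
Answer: -164/41523 ≈ -0.0039496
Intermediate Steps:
p = -24 (p = 8*(-3) = -24)
c(p, (-7 + 2)²)/t = 164/(-41523) = 164*(-1/41523) = -164/41523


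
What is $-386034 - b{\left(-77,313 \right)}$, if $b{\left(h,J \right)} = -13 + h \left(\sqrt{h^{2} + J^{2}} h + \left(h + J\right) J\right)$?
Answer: $5301815 - 5929 \sqrt{103898} \approx 3.3907 \cdot 10^{6}$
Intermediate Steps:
$b{\left(h,J \right)} = -13 + h \left(J \left(J + h\right) + h \sqrt{J^{2} + h^{2}}\right)$ ($b{\left(h,J \right)} = -13 + h \left(\sqrt{J^{2} + h^{2}} h + \left(J + h\right) J\right) = -13 + h \left(h \sqrt{J^{2} + h^{2}} + J \left(J + h\right)\right) = -13 + h \left(J \left(J + h\right) + h \sqrt{J^{2} + h^{2}}\right)$)
$-386034 - b{\left(-77,313 \right)} = -386034 - \left(-13 + 313 \left(-77\right)^{2} - 77 \cdot 313^{2} + \left(-77\right)^{2} \sqrt{313^{2} + \left(-77\right)^{2}}\right) = -386034 - \left(-13 + 313 \cdot 5929 - 7543613 + 5929 \sqrt{97969 + 5929}\right) = -386034 - \left(-13 + 1855777 - 7543613 + 5929 \sqrt{103898}\right) = -386034 - \left(-5687849 + 5929 \sqrt{103898}\right) = -386034 + \left(5687849 - 5929 \sqrt{103898}\right) = 5301815 - 5929 \sqrt{103898}$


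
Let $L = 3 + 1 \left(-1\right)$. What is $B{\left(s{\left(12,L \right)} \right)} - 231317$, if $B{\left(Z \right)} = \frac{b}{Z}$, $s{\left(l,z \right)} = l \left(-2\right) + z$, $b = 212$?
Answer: $- \frac{2544593}{11} \approx -2.3133 \cdot 10^{5}$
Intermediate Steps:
$L = 2$ ($L = 3 - 1 = 2$)
$s{\left(l,z \right)} = z - 2 l$ ($s{\left(l,z \right)} = - 2 l + z = z - 2 l$)
$B{\left(Z \right)} = \frac{212}{Z}$
$B{\left(s{\left(12,L \right)} \right)} - 231317 = \frac{212}{2 - 24} - 231317 = \frac{212}{-22} - 231317 = 212 \left(- \frac{1}{22}\right) - 231317 = - \frac{106}{11} - 231317 = - \frac{2544593}{11}$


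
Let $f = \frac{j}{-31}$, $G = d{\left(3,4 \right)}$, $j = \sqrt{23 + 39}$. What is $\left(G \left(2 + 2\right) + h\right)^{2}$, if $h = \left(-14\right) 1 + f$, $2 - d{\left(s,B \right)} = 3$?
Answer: $\frac{\left(558 + \sqrt{62}\right)^{2}}{961} \approx 333.21$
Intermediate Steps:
$d{\left(s,B \right)} = -1$ ($d{\left(s,B \right)} = 2 - 3 = -1$)
$j = \sqrt{62} \approx 7.874$
$G = -1$
$f = - \frac{\sqrt{62}}{31}$ ($f = \frac{\sqrt{62}}{-31} = \sqrt{62} \left(- \frac{1}{31}\right) = - \frac{\sqrt{62}}{31} \approx -0.254$)
$h = -14 - \frac{\sqrt{62}}{31}$ ($h = \left(-14\right) 1 - \frac{\sqrt{62}}{31} = -14 - \frac{\sqrt{62}}{31} \approx -14.254$)
$\left(G \left(2 + 2\right) + h\right)^{2} = \left(- (2 + 2) - \left(14 + \frac{\sqrt{62}}{31}\right)\right)^{2} = \left(\left(-1\right) 4 - \left(14 + \frac{\sqrt{62}}{31}\right)\right)^{2} = \left(-4 - \left(14 + \frac{\sqrt{62}}{31}\right)\right)^{2} = \left(-18 - \frac{\sqrt{62}}{31}\right)^{2}$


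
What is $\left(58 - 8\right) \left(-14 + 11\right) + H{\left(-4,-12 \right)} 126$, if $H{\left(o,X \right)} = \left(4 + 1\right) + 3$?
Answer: $858$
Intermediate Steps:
$H{\left(o,X \right)} = 8$ ($H{\left(o,X \right)} = 5 + 3 = 8$)
$\left(58 - 8\right) \left(-14 + 11\right) + H{\left(-4,-12 \right)} 126 = \left(58 - 8\right) \left(-14 + 11\right) + 8 \cdot 126 = 50 \left(-3\right) + 1008 = -150 + 1008 = 858$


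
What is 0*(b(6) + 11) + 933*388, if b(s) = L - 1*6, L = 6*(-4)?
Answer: 362004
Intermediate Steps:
L = -24
b(s) = -30 (b(s) = -24 - 1*6 = -24 - 6 = -30)
0*(b(6) + 11) + 933*388 = 0*(-30 + 11) + 933*388 = 0*(-19) + 362004 = 0 + 362004 = 362004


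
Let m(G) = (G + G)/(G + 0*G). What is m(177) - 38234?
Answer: -38232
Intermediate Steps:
m(G) = 2 (m(G) = (2*G)/(G + 0) = (2*G)/G = 2)
m(177) - 38234 = 2 - 38234 = -38232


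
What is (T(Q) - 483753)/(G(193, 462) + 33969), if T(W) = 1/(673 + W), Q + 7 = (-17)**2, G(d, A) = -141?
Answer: -230992057/16152870 ≈ -14.300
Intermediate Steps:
Q = 282 (Q = -7 + (-17)**2 = -7 + 289 = 282)
(T(Q) - 483753)/(G(193, 462) + 33969) = (1/(673 + 282) - 483753)/(-141 + 33969) = (1/955 - 483753)/33828 = (1/955 - 483753)*(1/33828) = -461984114/955*1/33828 = -230992057/16152870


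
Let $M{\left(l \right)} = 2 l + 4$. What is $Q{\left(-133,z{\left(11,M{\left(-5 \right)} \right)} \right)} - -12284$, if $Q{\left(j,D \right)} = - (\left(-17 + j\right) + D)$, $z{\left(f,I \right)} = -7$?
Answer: $12441$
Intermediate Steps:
$M{\left(l \right)} = 4 + 2 l$
$Q{\left(j,D \right)} = 17 - D - j$ ($Q{\left(j,D \right)} = - (-17 + D + j) = 17 - D - j$)
$Q{\left(-133,z{\left(11,M{\left(-5 \right)} \right)} \right)} - -12284 = \left(17 - -7 - -133\right) - -12284 = \left(17 + 7 + 133\right) + 12284 = 157 + 12284 = 12441$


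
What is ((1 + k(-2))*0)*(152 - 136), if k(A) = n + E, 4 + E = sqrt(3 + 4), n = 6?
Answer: 0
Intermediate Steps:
E = -4 + sqrt(7) (E = -4 + sqrt(3 + 4) = -4 + sqrt(7) ≈ -1.3542)
k(A) = 2 + sqrt(7) (k(A) = 6 + (-4 + sqrt(7)) = 2 + sqrt(7))
((1 + k(-2))*0)*(152 - 136) = ((1 + (2 + sqrt(7)))*0)*(152 - 136) = ((3 + sqrt(7))*0)*16 = 0*16 = 0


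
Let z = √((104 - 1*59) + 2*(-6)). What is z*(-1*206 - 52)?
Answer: -258*√33 ≈ -1482.1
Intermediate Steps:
z = √33 (z = √((104 - 59) - 12) = √(45 - 12) = √33 ≈ 5.7446)
z*(-1*206 - 52) = √33*(-1*206 - 52) = √33*(-206 - 52) = √33*(-258) = -258*√33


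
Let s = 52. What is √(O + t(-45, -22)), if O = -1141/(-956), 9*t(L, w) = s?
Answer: √14335459/1434 ≈ 2.6403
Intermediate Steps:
t(L, w) = 52/9 (t(L, w) = (⅑)*52 = 52/9)
O = 1141/956 (O = -1141*(-1/956) = 1141/956 ≈ 1.1935)
√(O + t(-45, -22)) = √(1141/956 + 52/9) = √(59981/8604) = √14335459/1434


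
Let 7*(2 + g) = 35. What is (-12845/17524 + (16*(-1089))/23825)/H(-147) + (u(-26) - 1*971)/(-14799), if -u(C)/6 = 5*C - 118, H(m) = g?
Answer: -1077247334311/2059573376900 ≈ -0.52304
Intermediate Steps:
g = 3 (g = -2 + (1/7)*35 = -2 + 5 = 3)
H(m) = 3
u(C) = 708 - 30*C (u(C) = -6*(5*C - 118) = -6*(-118 + 5*C) = 708 - 30*C)
(-12845/17524 + (16*(-1089))/23825)/H(-147) + (u(-26) - 1*971)/(-14799) = (-12845/17524 + (16*(-1089))/23825)/3 + ((708 - 30*(-26)) - 1*971)/(-14799) = (-12845*1/17524 - 17424*1/23825)*(1/3) + ((708 + 780) - 971)*(-1/14799) = (-12845/17524 - 17424/23825)*(1/3) + (1488 - 971)*(-1/14799) = -611370301/417509300*1/3 + 517*(-1/14799) = -611370301/1252527900 - 517/14799 = -1077247334311/2059573376900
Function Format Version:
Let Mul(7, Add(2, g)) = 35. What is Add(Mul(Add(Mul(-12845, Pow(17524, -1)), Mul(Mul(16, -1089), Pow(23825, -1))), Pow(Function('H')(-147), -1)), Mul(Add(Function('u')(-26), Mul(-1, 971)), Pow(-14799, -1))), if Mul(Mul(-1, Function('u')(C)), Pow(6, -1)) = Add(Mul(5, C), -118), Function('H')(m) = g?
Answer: Rational(-1077247334311, 2059573376900) ≈ -0.52304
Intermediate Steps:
g = 3 (g = Add(-2, Mul(Rational(1, 7), 35)) = Add(-2, 5) = 3)
Function('H')(m) = 3
Function('u')(C) = Add(708, Mul(-30, C)) (Function('u')(C) = Mul(-6, Add(Mul(5, C), -118)) = Mul(-6, Add(-118, Mul(5, C))) = Add(708, Mul(-30, C)))
Add(Mul(Add(Mul(-12845, Pow(17524, -1)), Mul(Mul(16, -1089), Pow(23825, -1))), Pow(Function('H')(-147), -1)), Mul(Add(Function('u')(-26), Mul(-1, 971)), Pow(-14799, -1))) = Add(Mul(Add(Mul(-12845, Pow(17524, -1)), Mul(Mul(16, -1089), Pow(23825, -1))), Pow(3, -1)), Mul(Add(Add(708, Mul(-30, -26)), Mul(-1, 971)), Pow(-14799, -1))) = Add(Mul(Add(Mul(-12845, Rational(1, 17524)), Mul(-17424, Rational(1, 23825))), Rational(1, 3)), Mul(Add(Add(708, 780), -971), Rational(-1, 14799))) = Add(Mul(Add(Rational(-12845, 17524), Rational(-17424, 23825)), Rational(1, 3)), Mul(Add(1488, -971), Rational(-1, 14799))) = Add(Mul(Rational(-611370301, 417509300), Rational(1, 3)), Mul(517, Rational(-1, 14799))) = Add(Rational(-611370301, 1252527900), Rational(-517, 14799)) = Rational(-1077247334311, 2059573376900)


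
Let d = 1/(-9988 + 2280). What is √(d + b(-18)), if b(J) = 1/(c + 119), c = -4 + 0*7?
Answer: √1682646765/443210 ≈ 0.092552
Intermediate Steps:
c = -4 (c = -4 + 0 = -4)
b(J) = 1/115 (b(J) = 1/(-4 + 119) = 1/115)
d = -1/7708 (d = 1/(-7708) = -1/7708 ≈ -0.00012974)
√(d + b(-18)) = √(-1/7708 + 1/115) = √(7593/886420) = √1682646765/443210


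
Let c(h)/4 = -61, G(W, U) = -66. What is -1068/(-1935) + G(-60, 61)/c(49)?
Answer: 64717/78690 ≈ 0.82243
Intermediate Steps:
c(h) = -244 (c(h) = 4*(-61) = -244)
-1068/(-1935) + G(-60, 61)/c(49) = -1068/(-1935) - 66/(-244) = -1068*(-1/1935) - 66*(-1/244) = 356/645 + 33/122 = 64717/78690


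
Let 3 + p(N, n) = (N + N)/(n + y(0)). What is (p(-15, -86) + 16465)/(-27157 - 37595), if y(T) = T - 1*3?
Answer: -366287/1440732 ≈ -0.25424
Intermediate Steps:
y(T) = -3 + T (y(T) = T - 3 = -3 + T)
p(N, n) = -3 + 2*N/(-3 + n) (p(N, n) = -3 + (N + N)/(n + (-3 + 0)) = -3 + (2*N)/(n - 3) = -3 + (2*N)/(-3 + n) = -3 + 2*N/(-3 + n))
(p(-15, -86) + 16465)/(-27157 - 37595) = ((9 - 3*(-86) + 2*(-15))/(-3 - 86) + 16465)/(-27157 - 37595) = ((9 + 258 - 30)/(-89) + 16465)/(-64752) = (-1/89*237 + 16465)*(-1/64752) = (-237/89 + 16465)*(-1/64752) = (1465148/89)*(-1/64752) = -366287/1440732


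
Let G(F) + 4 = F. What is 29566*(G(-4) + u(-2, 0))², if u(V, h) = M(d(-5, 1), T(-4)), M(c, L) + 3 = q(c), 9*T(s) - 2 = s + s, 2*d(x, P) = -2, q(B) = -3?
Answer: 5794936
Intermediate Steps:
d(x, P) = -1 (d(x, P) = (½)*(-2) = -1)
T(s) = 2/9 + 2*s/9 (T(s) = 2/9 + (s + s)/9 = 2/9 + (2*s)/9 = 2/9 + 2*s/9)
M(c, L) = -6 (M(c, L) = -3 - 3 = -6)
G(F) = -4 + F
u(V, h) = -6
29566*(G(-4) + u(-2, 0))² = 29566*((-4 - 4) - 6)² = 29566*(-8 - 6)² = 29566*(-14)² = 29566*196 = 5794936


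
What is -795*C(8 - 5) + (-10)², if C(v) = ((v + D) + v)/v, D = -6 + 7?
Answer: -1755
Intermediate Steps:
D = 1
C(v) = (1 + 2*v)/v (C(v) = ((v + 1) + v)/v = ((1 + v) + v)/v = (1 + 2*v)/v)
-795*C(8 - 5) + (-10)² = -795*(2 + 1/(8 - 5)) + (-10)² = -795*(2 + 1/3) + 100 = -795*(2 + ⅓) + 100 = -795*7/3 + 100 = -1855 + 100 = -1755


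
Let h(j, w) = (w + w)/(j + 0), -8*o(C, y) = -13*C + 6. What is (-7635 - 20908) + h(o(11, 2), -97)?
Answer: -3911943/137 ≈ -28554.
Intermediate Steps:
o(C, y) = -3/4 + 13*C/8 (o(C, y) = -(-13*C + 6)/8 = -(6 - 13*C)/8 = -3/4 + 13*C/8)
h(j, w) = 2*w/j (h(j, w) = (2*w)/j = 2*w/j)
(-7635 - 20908) + h(o(11, 2), -97) = (-7635 - 20908) + 2*(-97)/(-3/4 + (13/8)*11) = -28543 + 2*(-97)/(-3/4 + 143/8) = -28543 + 2*(-97)/(137/8) = -28543 + 2*(-97)*(8/137) = -28543 - 1552/137 = -3911943/137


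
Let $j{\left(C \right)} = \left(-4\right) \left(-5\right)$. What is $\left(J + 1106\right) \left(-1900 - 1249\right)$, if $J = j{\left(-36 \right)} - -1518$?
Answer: $-8325956$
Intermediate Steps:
$j{\left(C \right)} = 20$
$J = 1538$ ($J = 20 - -1518 = 20 + 1518 = 1538$)
$\left(J + 1106\right) \left(-1900 - 1249\right) = \left(1538 + 1106\right) \left(-1900 - 1249\right) = 2644 \left(-3149\right) = -8325956$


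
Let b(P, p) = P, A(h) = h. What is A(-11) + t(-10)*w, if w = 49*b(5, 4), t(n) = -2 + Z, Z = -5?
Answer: -1726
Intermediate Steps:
t(n) = -7 (t(n) = -2 - 5 = -7)
w = 245 (w = 49*5 = 245)
A(-11) + t(-10)*w = -11 - 7*245 = -11 - 1715 = -1726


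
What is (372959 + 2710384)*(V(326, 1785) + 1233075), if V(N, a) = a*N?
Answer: 5596221294855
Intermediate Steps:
V(N, a) = N*a
(372959 + 2710384)*(V(326, 1785) + 1233075) = (372959 + 2710384)*(326*1785 + 1233075) = 3083343*(581910 + 1233075) = 3083343*1814985 = 5596221294855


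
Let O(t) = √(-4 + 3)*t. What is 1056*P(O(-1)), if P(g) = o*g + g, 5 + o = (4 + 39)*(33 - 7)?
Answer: -1176384*I ≈ -1.1764e+6*I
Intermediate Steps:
o = 1113 (o = -5 + (4 + 39)*(33 - 7) = -5 + 43*26 = -5 + 1118 = 1113)
O(t) = I*t (O(t) = √(-1)*t = I*t)
P(g) = 1114*g (P(g) = 1113*g + g = 1114*g)
1056*P(O(-1)) = 1056*(1114*(I*(-1))) = 1056*(1114*(-I)) = 1056*(-1114*I) = -1176384*I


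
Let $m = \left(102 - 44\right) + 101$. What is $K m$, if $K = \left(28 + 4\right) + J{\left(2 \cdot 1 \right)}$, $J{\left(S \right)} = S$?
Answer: $5406$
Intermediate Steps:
$m = 159$ ($m = 58 + 101 = 159$)
$K = 34$ ($K = \left(28 + 4\right) + 2 \cdot 1 = 32 + 2 = 34$)
$K m = 34 \cdot 159 = 5406$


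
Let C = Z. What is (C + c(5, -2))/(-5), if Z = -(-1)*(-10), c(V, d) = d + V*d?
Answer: 22/5 ≈ 4.4000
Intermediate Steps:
Z = -10 (Z = -1*10 = -10)
C = -10
(C + c(5, -2))/(-5) = (-10 - 2*(1 + 5))/(-5) = -(-10 - 2*6)/5 = -(-10 - 12)/5 = -⅕*(-22) = 22/5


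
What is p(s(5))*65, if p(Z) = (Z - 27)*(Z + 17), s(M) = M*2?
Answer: -29835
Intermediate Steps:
s(M) = 2*M
p(Z) = (-27 + Z)*(17 + Z)
p(s(5))*65 = (-459 + (2*5)² - 20*5)*65 = (-459 + 10² - 10*10)*65 = (-459 + 100 - 100)*65 = -459*65 = -29835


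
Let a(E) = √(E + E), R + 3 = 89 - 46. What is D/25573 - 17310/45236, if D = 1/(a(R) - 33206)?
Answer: -30506463246129931/79722147149341573 - √5/7049442669497 ≈ -0.38266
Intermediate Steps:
R = 40 (R = -3 + (89 - 46) = -3 + 43 = 40)
a(E) = √2*√E (a(E) = √(2*E) = √2*√E)
D = 1/(-33206 + 4*√5) (D = 1/(√2*√40 - 33206) = 1/(√2*(2*√10) - 33206) = 1/(4*√5 - 33206) = 1/(-33206 + 4*√5) ≈ -3.0123e-5)
D/25573 - 17310/45236 = (-16603/551319178 - √5/275659589)/25573 - 17310/45236 = (-16603/551319178 - √5/275659589)*(1/25573) - 17310*1/45236 = (-16603/14098885338994 - √5/7049442669497) - 8655/22618 = -30506463246129931/79722147149341573 - √5/7049442669497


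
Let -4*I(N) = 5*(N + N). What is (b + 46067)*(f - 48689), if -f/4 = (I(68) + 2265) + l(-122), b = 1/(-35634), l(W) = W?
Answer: -92880624120137/35634 ≈ -2.6065e+9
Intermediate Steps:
b = -1/35634 ≈ -2.8063e-5
I(N) = -5*N/2 (I(N) = -5*(N + N)/4 = -5*2*N/4 = -5*N/2)
f = -7892 (f = -4*((-5/2*68 + 2265) - 122) = -4*((-170 + 2265) - 122) = -4*(2095 - 122) = -4*1973 = -7892)
(b + 46067)*(f - 48689) = (-1/35634 + 46067)*(-7892 - 48689) = (1641551477/35634)*(-56581) = -92880624120137/35634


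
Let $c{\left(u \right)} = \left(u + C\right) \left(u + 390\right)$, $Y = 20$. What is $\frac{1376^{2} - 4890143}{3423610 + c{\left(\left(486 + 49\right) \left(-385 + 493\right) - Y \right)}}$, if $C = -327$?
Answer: $- \frac{2996767}{3343152560} \approx -0.00089639$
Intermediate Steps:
$c{\left(u \right)} = \left(-327 + u\right) \left(390 + u\right)$ ($c{\left(u \right)} = \left(u - 327\right) \left(u + 390\right) = \left(-327 + u\right) \left(390 + u\right)$)
$\frac{1376^{2} - 4890143}{3423610 + c{\left(\left(486 + 49\right) \left(-385 + 493\right) - Y \right)}} = \frac{1376^{2} - 4890143}{3423610 + \left(-127530 + \left(\left(486 + 49\right) \left(-385 + 493\right) - 20\right)^{2} + 63 \left(\left(486 + 49\right) \left(-385 + 493\right) - 20\right)\right)} = \frac{1893376 - 4890143}{3423610 + \left(-127530 + \left(535 \cdot 108 - 20\right)^{2} + 63 \left(535 \cdot 108 - 20\right)\right)} = - \frac{2996767}{3423610 + \left(-127530 + \left(57780 - 20\right)^{2} + 63 \left(57780 - 20\right)\right)} = - \frac{2996767}{3423610 + \left(-127530 + 57760^{2} + 63 \cdot 57760\right)} = - \frac{2996767}{3423610 + \left(-127530 + 3336217600 + 3638880\right)} = - \frac{2996767}{3423610 + 3339728950} = - \frac{2996767}{3343152560}$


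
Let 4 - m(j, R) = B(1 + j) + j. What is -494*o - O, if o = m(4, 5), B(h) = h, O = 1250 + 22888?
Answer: -21668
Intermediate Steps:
O = 24138
m(j, R) = 3 - 2*j (m(j, R) = 4 - ((1 + j) + j) = 4 - (1 + 2*j) = 4 + (-1 - 2*j) = 3 - 2*j)
o = -5 (o = 3 - 2*4 = 3 - 8 = -5)
-494*o - O = -494*(-5) - 1*24138 = -38*(-65) - 24138 = 2470 - 24138 = -21668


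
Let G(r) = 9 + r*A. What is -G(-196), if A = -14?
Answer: -2753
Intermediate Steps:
G(r) = 9 - 14*r (G(r) = 9 + r*(-14) = 9 - 14*r)
-G(-196) = -(9 - 14*(-196)) = -(9 + 2744) = -1*2753 = -2753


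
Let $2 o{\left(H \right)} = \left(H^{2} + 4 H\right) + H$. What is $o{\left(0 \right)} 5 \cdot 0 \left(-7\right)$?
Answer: $0$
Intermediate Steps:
$o{\left(H \right)} = \frac{H^{2}}{2} + \frac{5 H}{2}$ ($o{\left(H \right)} = \frac{\left(H^{2} + 4 H\right) + H}{2} = \frac{H^{2} + 5 H}{2} = \frac{H^{2}}{2} + \frac{5 H}{2}$)
$o{\left(0 \right)} 5 \cdot 0 \left(-7\right) = \frac{1}{2} \cdot 0 \left(5 + 0\right) 5 \cdot 0 \left(-7\right) = \frac{1}{2} \cdot 0 \cdot 5 \cdot 0 \left(-7\right) = 0 \cdot 0 \left(-7\right) = 0 \left(-7\right) = 0$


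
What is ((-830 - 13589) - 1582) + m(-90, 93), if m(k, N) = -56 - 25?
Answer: -16082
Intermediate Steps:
m(k, N) = -81
((-830 - 13589) - 1582) + m(-90, 93) = ((-830 - 13589) - 1582) - 81 = (-14419 - 1582) - 81 = -16001 - 81 = -16082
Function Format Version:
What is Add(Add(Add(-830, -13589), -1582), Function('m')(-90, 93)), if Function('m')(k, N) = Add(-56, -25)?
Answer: -16082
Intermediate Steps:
Function('m')(k, N) = -81
Add(Add(Add(-830, -13589), -1582), Function('m')(-90, 93)) = Add(Add(Add(-830, -13589), -1582), -81) = Add(Add(-14419, -1582), -81) = Add(-16001, -81) = -16082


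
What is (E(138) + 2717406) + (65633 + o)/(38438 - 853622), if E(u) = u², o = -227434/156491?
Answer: 38787340947349159/14174328816 ≈ 2.7364e+6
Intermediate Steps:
o = -227434/156491 (o = -227434*1/156491 = -227434/156491 ≈ -1.4533)
(E(138) + 2717406) + (65633 + o)/(38438 - 853622) = (138² + 2717406) + (65633 - 227434/156491)/(38438 - 853622) = (19044 + 2717406) + (10270746369/156491)/(-815184) = 2736450 + (10270746369/156491)*(-1/815184) = 2736450 - 1141194041/14174328816 = 38787340947349159/14174328816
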